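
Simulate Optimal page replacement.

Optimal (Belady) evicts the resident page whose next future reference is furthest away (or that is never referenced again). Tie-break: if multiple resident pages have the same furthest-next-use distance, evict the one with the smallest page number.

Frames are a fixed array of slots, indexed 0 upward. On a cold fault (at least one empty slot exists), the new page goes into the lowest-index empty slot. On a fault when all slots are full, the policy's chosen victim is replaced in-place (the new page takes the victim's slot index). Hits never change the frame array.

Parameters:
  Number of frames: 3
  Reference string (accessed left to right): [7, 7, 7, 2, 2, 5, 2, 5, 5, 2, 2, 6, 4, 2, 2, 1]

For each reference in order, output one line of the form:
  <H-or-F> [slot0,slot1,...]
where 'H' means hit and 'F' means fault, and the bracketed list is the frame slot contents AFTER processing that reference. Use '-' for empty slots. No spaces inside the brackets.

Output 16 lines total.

F [7,-,-]
H [7,-,-]
H [7,-,-]
F [7,2,-]
H [7,2,-]
F [7,2,5]
H [7,2,5]
H [7,2,5]
H [7,2,5]
H [7,2,5]
H [7,2,5]
F [7,2,6]
F [7,2,4]
H [7,2,4]
H [7,2,4]
F [7,1,4]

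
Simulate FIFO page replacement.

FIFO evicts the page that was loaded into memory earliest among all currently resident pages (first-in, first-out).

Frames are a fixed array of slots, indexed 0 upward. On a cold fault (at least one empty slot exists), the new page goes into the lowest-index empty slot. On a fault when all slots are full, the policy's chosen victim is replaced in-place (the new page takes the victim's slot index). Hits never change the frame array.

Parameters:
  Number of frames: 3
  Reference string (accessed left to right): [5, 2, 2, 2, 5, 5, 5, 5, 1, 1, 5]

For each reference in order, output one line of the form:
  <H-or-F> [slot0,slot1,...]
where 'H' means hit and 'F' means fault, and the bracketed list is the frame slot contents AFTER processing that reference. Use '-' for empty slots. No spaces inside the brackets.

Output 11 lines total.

F [5,-,-]
F [5,2,-]
H [5,2,-]
H [5,2,-]
H [5,2,-]
H [5,2,-]
H [5,2,-]
H [5,2,-]
F [5,2,1]
H [5,2,1]
H [5,2,1]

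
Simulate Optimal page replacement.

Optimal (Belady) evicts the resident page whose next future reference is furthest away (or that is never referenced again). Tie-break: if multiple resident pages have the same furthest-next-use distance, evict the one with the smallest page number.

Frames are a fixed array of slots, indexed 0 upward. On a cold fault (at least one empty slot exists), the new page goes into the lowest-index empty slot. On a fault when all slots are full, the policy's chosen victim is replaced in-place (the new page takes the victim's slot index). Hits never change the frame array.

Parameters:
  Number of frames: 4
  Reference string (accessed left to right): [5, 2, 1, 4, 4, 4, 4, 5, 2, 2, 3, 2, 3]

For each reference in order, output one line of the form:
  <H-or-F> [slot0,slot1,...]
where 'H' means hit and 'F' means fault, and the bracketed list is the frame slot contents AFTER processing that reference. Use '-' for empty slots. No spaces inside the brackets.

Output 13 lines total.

F [5,-,-,-]
F [5,2,-,-]
F [5,2,1,-]
F [5,2,1,4]
H [5,2,1,4]
H [5,2,1,4]
H [5,2,1,4]
H [5,2,1,4]
H [5,2,1,4]
H [5,2,1,4]
F [5,2,3,4]
H [5,2,3,4]
H [5,2,3,4]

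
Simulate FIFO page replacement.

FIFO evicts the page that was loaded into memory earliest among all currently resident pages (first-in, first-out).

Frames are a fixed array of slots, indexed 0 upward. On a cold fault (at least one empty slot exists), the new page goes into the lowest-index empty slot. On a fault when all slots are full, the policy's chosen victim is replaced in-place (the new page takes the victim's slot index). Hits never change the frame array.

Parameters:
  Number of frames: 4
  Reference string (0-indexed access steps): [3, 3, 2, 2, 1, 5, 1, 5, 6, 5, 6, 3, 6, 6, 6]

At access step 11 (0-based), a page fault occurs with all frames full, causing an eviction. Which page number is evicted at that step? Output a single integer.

Step 0: ref 3 -> FAULT, frames=[3,-,-,-]
Step 1: ref 3 -> HIT, frames=[3,-,-,-]
Step 2: ref 2 -> FAULT, frames=[3,2,-,-]
Step 3: ref 2 -> HIT, frames=[3,2,-,-]
Step 4: ref 1 -> FAULT, frames=[3,2,1,-]
Step 5: ref 5 -> FAULT, frames=[3,2,1,5]
Step 6: ref 1 -> HIT, frames=[3,2,1,5]
Step 7: ref 5 -> HIT, frames=[3,2,1,5]
Step 8: ref 6 -> FAULT, evict 3, frames=[6,2,1,5]
Step 9: ref 5 -> HIT, frames=[6,2,1,5]
Step 10: ref 6 -> HIT, frames=[6,2,1,5]
Step 11: ref 3 -> FAULT, evict 2, frames=[6,3,1,5]
At step 11: evicted page 2

Answer: 2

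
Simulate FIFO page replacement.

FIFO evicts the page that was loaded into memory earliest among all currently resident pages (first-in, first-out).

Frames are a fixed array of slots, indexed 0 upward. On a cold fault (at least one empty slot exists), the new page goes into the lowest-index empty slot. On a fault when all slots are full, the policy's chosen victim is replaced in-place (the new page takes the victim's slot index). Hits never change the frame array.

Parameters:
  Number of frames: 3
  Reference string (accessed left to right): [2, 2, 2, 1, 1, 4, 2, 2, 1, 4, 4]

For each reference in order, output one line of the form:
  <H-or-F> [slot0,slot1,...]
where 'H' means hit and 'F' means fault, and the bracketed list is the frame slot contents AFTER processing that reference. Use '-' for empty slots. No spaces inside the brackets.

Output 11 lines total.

F [2,-,-]
H [2,-,-]
H [2,-,-]
F [2,1,-]
H [2,1,-]
F [2,1,4]
H [2,1,4]
H [2,1,4]
H [2,1,4]
H [2,1,4]
H [2,1,4]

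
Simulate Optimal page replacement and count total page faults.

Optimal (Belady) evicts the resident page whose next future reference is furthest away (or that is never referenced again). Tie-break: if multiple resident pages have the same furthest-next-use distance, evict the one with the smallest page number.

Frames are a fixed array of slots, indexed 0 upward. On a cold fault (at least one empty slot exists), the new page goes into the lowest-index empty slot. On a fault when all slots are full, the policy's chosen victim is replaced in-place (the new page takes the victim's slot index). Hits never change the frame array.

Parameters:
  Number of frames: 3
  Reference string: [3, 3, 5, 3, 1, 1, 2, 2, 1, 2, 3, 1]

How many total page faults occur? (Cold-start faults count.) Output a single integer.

Answer: 4

Derivation:
Step 0: ref 3 → FAULT, frames=[3,-,-]
Step 1: ref 3 → HIT, frames=[3,-,-]
Step 2: ref 5 → FAULT, frames=[3,5,-]
Step 3: ref 3 → HIT, frames=[3,5,-]
Step 4: ref 1 → FAULT, frames=[3,5,1]
Step 5: ref 1 → HIT, frames=[3,5,1]
Step 6: ref 2 → FAULT (evict 5), frames=[3,2,1]
Step 7: ref 2 → HIT, frames=[3,2,1]
Step 8: ref 1 → HIT, frames=[3,2,1]
Step 9: ref 2 → HIT, frames=[3,2,1]
Step 10: ref 3 → HIT, frames=[3,2,1]
Step 11: ref 1 → HIT, frames=[3,2,1]
Total faults: 4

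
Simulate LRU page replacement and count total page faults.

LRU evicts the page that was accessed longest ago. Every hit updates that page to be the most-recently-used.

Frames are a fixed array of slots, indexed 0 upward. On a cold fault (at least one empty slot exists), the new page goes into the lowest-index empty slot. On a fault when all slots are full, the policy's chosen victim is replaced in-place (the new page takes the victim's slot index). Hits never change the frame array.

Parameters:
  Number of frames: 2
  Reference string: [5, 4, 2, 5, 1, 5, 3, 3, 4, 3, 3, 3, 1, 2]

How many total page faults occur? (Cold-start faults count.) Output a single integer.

Step 0: ref 5 → FAULT, frames=[5,-]
Step 1: ref 4 → FAULT, frames=[5,4]
Step 2: ref 2 → FAULT (evict 5), frames=[2,4]
Step 3: ref 5 → FAULT (evict 4), frames=[2,5]
Step 4: ref 1 → FAULT (evict 2), frames=[1,5]
Step 5: ref 5 → HIT, frames=[1,5]
Step 6: ref 3 → FAULT (evict 1), frames=[3,5]
Step 7: ref 3 → HIT, frames=[3,5]
Step 8: ref 4 → FAULT (evict 5), frames=[3,4]
Step 9: ref 3 → HIT, frames=[3,4]
Step 10: ref 3 → HIT, frames=[3,4]
Step 11: ref 3 → HIT, frames=[3,4]
Step 12: ref 1 → FAULT (evict 4), frames=[3,1]
Step 13: ref 2 → FAULT (evict 3), frames=[2,1]
Total faults: 9

Answer: 9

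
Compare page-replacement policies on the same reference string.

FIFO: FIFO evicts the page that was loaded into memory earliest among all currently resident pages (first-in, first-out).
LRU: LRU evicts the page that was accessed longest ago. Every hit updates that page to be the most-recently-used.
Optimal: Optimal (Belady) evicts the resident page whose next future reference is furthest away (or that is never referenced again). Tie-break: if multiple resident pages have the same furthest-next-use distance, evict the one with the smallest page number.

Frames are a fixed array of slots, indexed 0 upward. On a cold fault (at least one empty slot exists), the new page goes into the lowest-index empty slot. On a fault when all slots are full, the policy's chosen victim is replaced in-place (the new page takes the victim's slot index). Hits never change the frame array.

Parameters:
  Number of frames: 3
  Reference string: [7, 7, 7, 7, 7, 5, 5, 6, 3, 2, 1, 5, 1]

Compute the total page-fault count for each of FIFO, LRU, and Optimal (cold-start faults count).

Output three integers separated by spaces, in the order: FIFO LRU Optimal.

--- FIFO ---
  step 0: ref 7 -> FAULT, frames=[7,-,-] (faults so far: 1)
  step 1: ref 7 -> HIT, frames=[7,-,-] (faults so far: 1)
  step 2: ref 7 -> HIT, frames=[7,-,-] (faults so far: 1)
  step 3: ref 7 -> HIT, frames=[7,-,-] (faults so far: 1)
  step 4: ref 7 -> HIT, frames=[7,-,-] (faults so far: 1)
  step 5: ref 5 -> FAULT, frames=[7,5,-] (faults so far: 2)
  step 6: ref 5 -> HIT, frames=[7,5,-] (faults so far: 2)
  step 7: ref 6 -> FAULT, frames=[7,5,6] (faults so far: 3)
  step 8: ref 3 -> FAULT, evict 7, frames=[3,5,6] (faults so far: 4)
  step 9: ref 2 -> FAULT, evict 5, frames=[3,2,6] (faults so far: 5)
  step 10: ref 1 -> FAULT, evict 6, frames=[3,2,1] (faults so far: 6)
  step 11: ref 5 -> FAULT, evict 3, frames=[5,2,1] (faults so far: 7)
  step 12: ref 1 -> HIT, frames=[5,2,1] (faults so far: 7)
  FIFO total faults: 7
--- LRU ---
  step 0: ref 7 -> FAULT, frames=[7,-,-] (faults so far: 1)
  step 1: ref 7 -> HIT, frames=[7,-,-] (faults so far: 1)
  step 2: ref 7 -> HIT, frames=[7,-,-] (faults so far: 1)
  step 3: ref 7 -> HIT, frames=[7,-,-] (faults so far: 1)
  step 4: ref 7 -> HIT, frames=[7,-,-] (faults so far: 1)
  step 5: ref 5 -> FAULT, frames=[7,5,-] (faults so far: 2)
  step 6: ref 5 -> HIT, frames=[7,5,-] (faults so far: 2)
  step 7: ref 6 -> FAULT, frames=[7,5,6] (faults so far: 3)
  step 8: ref 3 -> FAULT, evict 7, frames=[3,5,6] (faults so far: 4)
  step 9: ref 2 -> FAULT, evict 5, frames=[3,2,6] (faults so far: 5)
  step 10: ref 1 -> FAULT, evict 6, frames=[3,2,1] (faults so far: 6)
  step 11: ref 5 -> FAULT, evict 3, frames=[5,2,1] (faults so far: 7)
  step 12: ref 1 -> HIT, frames=[5,2,1] (faults so far: 7)
  LRU total faults: 7
--- Optimal ---
  step 0: ref 7 -> FAULT, frames=[7,-,-] (faults so far: 1)
  step 1: ref 7 -> HIT, frames=[7,-,-] (faults so far: 1)
  step 2: ref 7 -> HIT, frames=[7,-,-] (faults so far: 1)
  step 3: ref 7 -> HIT, frames=[7,-,-] (faults so far: 1)
  step 4: ref 7 -> HIT, frames=[7,-,-] (faults so far: 1)
  step 5: ref 5 -> FAULT, frames=[7,5,-] (faults so far: 2)
  step 6: ref 5 -> HIT, frames=[7,5,-] (faults so far: 2)
  step 7: ref 6 -> FAULT, frames=[7,5,6] (faults so far: 3)
  step 8: ref 3 -> FAULT, evict 6, frames=[7,5,3] (faults so far: 4)
  step 9: ref 2 -> FAULT, evict 3, frames=[7,5,2] (faults so far: 5)
  step 10: ref 1 -> FAULT, evict 2, frames=[7,5,1] (faults so far: 6)
  step 11: ref 5 -> HIT, frames=[7,5,1] (faults so far: 6)
  step 12: ref 1 -> HIT, frames=[7,5,1] (faults so far: 6)
  Optimal total faults: 6

Answer: 7 7 6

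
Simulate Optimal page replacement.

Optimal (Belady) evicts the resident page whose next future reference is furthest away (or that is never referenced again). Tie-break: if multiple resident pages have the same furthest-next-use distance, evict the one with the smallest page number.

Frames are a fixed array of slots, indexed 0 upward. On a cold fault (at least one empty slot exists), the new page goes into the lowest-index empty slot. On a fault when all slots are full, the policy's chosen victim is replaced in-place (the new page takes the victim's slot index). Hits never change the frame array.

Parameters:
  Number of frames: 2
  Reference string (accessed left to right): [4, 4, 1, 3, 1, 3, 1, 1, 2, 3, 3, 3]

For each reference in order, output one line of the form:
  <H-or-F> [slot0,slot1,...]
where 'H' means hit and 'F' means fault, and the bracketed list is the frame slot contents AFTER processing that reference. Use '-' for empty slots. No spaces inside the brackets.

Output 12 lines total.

F [4,-]
H [4,-]
F [4,1]
F [3,1]
H [3,1]
H [3,1]
H [3,1]
H [3,1]
F [3,2]
H [3,2]
H [3,2]
H [3,2]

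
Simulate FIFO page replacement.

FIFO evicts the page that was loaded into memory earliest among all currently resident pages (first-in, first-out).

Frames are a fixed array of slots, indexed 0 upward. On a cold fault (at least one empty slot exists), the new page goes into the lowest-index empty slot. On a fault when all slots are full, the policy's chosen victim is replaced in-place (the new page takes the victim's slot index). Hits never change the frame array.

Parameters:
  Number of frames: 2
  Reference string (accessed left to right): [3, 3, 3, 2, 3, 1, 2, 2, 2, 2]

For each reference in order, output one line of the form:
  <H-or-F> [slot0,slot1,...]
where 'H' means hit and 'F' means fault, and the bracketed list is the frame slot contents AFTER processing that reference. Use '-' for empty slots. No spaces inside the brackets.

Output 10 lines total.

F [3,-]
H [3,-]
H [3,-]
F [3,2]
H [3,2]
F [1,2]
H [1,2]
H [1,2]
H [1,2]
H [1,2]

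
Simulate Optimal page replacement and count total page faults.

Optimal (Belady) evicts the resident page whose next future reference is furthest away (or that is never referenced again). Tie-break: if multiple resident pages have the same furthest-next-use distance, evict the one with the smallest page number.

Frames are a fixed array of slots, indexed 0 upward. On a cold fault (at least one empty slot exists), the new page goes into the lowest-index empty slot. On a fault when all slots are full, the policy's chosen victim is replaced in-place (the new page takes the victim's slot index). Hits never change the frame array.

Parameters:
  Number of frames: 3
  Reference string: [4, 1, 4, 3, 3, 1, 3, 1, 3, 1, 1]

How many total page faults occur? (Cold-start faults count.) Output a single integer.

Step 0: ref 4 → FAULT, frames=[4,-,-]
Step 1: ref 1 → FAULT, frames=[4,1,-]
Step 2: ref 4 → HIT, frames=[4,1,-]
Step 3: ref 3 → FAULT, frames=[4,1,3]
Step 4: ref 3 → HIT, frames=[4,1,3]
Step 5: ref 1 → HIT, frames=[4,1,3]
Step 6: ref 3 → HIT, frames=[4,1,3]
Step 7: ref 1 → HIT, frames=[4,1,3]
Step 8: ref 3 → HIT, frames=[4,1,3]
Step 9: ref 1 → HIT, frames=[4,1,3]
Step 10: ref 1 → HIT, frames=[4,1,3]
Total faults: 3

Answer: 3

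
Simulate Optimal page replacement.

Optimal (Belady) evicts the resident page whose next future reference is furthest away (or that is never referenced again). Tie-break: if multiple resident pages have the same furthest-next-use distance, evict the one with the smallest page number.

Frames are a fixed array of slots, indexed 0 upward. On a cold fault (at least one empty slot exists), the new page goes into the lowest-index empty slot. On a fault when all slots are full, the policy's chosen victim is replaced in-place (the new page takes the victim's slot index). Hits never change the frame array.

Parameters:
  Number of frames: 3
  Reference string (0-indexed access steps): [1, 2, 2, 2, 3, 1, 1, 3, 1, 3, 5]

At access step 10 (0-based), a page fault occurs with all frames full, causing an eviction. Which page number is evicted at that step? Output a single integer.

Answer: 1

Derivation:
Step 0: ref 1 -> FAULT, frames=[1,-,-]
Step 1: ref 2 -> FAULT, frames=[1,2,-]
Step 2: ref 2 -> HIT, frames=[1,2,-]
Step 3: ref 2 -> HIT, frames=[1,2,-]
Step 4: ref 3 -> FAULT, frames=[1,2,3]
Step 5: ref 1 -> HIT, frames=[1,2,3]
Step 6: ref 1 -> HIT, frames=[1,2,3]
Step 7: ref 3 -> HIT, frames=[1,2,3]
Step 8: ref 1 -> HIT, frames=[1,2,3]
Step 9: ref 3 -> HIT, frames=[1,2,3]
Step 10: ref 5 -> FAULT, evict 1, frames=[5,2,3]
At step 10: evicted page 1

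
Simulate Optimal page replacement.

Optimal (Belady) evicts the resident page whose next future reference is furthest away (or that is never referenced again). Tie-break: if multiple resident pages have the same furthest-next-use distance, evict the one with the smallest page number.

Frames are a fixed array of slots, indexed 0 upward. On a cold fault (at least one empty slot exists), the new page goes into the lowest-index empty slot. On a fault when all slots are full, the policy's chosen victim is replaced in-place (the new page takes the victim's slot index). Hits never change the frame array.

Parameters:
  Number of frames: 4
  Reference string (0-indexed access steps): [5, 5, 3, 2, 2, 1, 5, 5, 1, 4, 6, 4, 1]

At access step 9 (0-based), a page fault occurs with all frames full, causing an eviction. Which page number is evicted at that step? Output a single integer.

Answer: 2

Derivation:
Step 0: ref 5 -> FAULT, frames=[5,-,-,-]
Step 1: ref 5 -> HIT, frames=[5,-,-,-]
Step 2: ref 3 -> FAULT, frames=[5,3,-,-]
Step 3: ref 2 -> FAULT, frames=[5,3,2,-]
Step 4: ref 2 -> HIT, frames=[5,3,2,-]
Step 5: ref 1 -> FAULT, frames=[5,3,2,1]
Step 6: ref 5 -> HIT, frames=[5,3,2,1]
Step 7: ref 5 -> HIT, frames=[5,3,2,1]
Step 8: ref 1 -> HIT, frames=[5,3,2,1]
Step 9: ref 4 -> FAULT, evict 2, frames=[5,3,4,1]
At step 9: evicted page 2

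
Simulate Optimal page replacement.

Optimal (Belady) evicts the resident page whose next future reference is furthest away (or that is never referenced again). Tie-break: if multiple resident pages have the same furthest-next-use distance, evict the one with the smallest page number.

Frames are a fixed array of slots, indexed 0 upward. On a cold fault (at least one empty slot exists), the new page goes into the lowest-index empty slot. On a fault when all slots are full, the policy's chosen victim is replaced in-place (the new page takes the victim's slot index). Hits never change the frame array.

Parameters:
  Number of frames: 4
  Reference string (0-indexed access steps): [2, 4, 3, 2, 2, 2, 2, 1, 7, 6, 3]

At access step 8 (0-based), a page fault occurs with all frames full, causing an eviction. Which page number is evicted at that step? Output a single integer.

Answer: 1

Derivation:
Step 0: ref 2 -> FAULT, frames=[2,-,-,-]
Step 1: ref 4 -> FAULT, frames=[2,4,-,-]
Step 2: ref 3 -> FAULT, frames=[2,4,3,-]
Step 3: ref 2 -> HIT, frames=[2,4,3,-]
Step 4: ref 2 -> HIT, frames=[2,4,3,-]
Step 5: ref 2 -> HIT, frames=[2,4,3,-]
Step 6: ref 2 -> HIT, frames=[2,4,3,-]
Step 7: ref 1 -> FAULT, frames=[2,4,3,1]
Step 8: ref 7 -> FAULT, evict 1, frames=[2,4,3,7]
At step 8: evicted page 1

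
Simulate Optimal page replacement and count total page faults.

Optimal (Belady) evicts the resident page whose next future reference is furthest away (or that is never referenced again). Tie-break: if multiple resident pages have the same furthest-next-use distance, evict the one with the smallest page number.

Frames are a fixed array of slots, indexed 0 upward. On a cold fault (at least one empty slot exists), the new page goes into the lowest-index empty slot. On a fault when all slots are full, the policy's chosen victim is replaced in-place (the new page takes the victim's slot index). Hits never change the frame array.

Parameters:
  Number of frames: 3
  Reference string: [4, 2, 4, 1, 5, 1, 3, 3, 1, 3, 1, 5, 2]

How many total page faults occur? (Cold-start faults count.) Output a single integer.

Answer: 6

Derivation:
Step 0: ref 4 → FAULT, frames=[4,-,-]
Step 1: ref 2 → FAULT, frames=[4,2,-]
Step 2: ref 4 → HIT, frames=[4,2,-]
Step 3: ref 1 → FAULT, frames=[4,2,1]
Step 4: ref 5 → FAULT (evict 4), frames=[5,2,1]
Step 5: ref 1 → HIT, frames=[5,2,1]
Step 6: ref 3 → FAULT (evict 2), frames=[5,3,1]
Step 7: ref 3 → HIT, frames=[5,3,1]
Step 8: ref 1 → HIT, frames=[5,3,1]
Step 9: ref 3 → HIT, frames=[5,3,1]
Step 10: ref 1 → HIT, frames=[5,3,1]
Step 11: ref 5 → HIT, frames=[5,3,1]
Step 12: ref 2 → FAULT (evict 1), frames=[5,3,2]
Total faults: 6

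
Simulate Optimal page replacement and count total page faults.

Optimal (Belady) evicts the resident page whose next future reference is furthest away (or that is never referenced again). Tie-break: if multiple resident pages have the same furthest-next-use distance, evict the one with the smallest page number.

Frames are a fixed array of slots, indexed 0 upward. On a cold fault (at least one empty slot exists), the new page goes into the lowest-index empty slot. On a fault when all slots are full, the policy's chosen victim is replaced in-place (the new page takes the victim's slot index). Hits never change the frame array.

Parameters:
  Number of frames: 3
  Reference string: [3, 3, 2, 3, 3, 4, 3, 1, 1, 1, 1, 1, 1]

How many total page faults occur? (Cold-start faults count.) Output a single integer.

Step 0: ref 3 → FAULT, frames=[3,-,-]
Step 1: ref 3 → HIT, frames=[3,-,-]
Step 2: ref 2 → FAULT, frames=[3,2,-]
Step 3: ref 3 → HIT, frames=[3,2,-]
Step 4: ref 3 → HIT, frames=[3,2,-]
Step 5: ref 4 → FAULT, frames=[3,2,4]
Step 6: ref 3 → HIT, frames=[3,2,4]
Step 7: ref 1 → FAULT (evict 2), frames=[3,1,4]
Step 8: ref 1 → HIT, frames=[3,1,4]
Step 9: ref 1 → HIT, frames=[3,1,4]
Step 10: ref 1 → HIT, frames=[3,1,4]
Step 11: ref 1 → HIT, frames=[3,1,4]
Step 12: ref 1 → HIT, frames=[3,1,4]
Total faults: 4

Answer: 4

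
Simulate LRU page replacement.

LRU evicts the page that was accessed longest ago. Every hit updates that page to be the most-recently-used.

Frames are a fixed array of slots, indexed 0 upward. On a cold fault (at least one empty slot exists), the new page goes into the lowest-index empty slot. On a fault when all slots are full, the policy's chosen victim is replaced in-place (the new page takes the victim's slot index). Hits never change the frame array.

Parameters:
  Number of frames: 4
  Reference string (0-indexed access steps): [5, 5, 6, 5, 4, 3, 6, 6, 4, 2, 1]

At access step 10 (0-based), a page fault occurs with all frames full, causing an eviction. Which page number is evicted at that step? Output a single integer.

Answer: 3

Derivation:
Step 0: ref 5 -> FAULT, frames=[5,-,-,-]
Step 1: ref 5 -> HIT, frames=[5,-,-,-]
Step 2: ref 6 -> FAULT, frames=[5,6,-,-]
Step 3: ref 5 -> HIT, frames=[5,6,-,-]
Step 4: ref 4 -> FAULT, frames=[5,6,4,-]
Step 5: ref 3 -> FAULT, frames=[5,6,4,3]
Step 6: ref 6 -> HIT, frames=[5,6,4,3]
Step 7: ref 6 -> HIT, frames=[5,6,4,3]
Step 8: ref 4 -> HIT, frames=[5,6,4,3]
Step 9: ref 2 -> FAULT, evict 5, frames=[2,6,4,3]
Step 10: ref 1 -> FAULT, evict 3, frames=[2,6,4,1]
At step 10: evicted page 3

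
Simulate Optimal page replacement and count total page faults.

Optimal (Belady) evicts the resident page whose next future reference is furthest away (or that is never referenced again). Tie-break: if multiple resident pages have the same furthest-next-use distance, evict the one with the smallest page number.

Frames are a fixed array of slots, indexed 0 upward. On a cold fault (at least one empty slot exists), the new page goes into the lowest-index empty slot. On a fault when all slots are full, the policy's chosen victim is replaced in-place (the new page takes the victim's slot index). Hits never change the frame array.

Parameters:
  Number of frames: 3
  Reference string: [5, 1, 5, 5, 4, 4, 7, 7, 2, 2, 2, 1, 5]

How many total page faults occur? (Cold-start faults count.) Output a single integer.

Answer: 5

Derivation:
Step 0: ref 5 → FAULT, frames=[5,-,-]
Step 1: ref 1 → FAULT, frames=[5,1,-]
Step 2: ref 5 → HIT, frames=[5,1,-]
Step 3: ref 5 → HIT, frames=[5,1,-]
Step 4: ref 4 → FAULT, frames=[5,1,4]
Step 5: ref 4 → HIT, frames=[5,1,4]
Step 6: ref 7 → FAULT (evict 4), frames=[5,1,7]
Step 7: ref 7 → HIT, frames=[5,1,7]
Step 8: ref 2 → FAULT (evict 7), frames=[5,1,2]
Step 9: ref 2 → HIT, frames=[5,1,2]
Step 10: ref 2 → HIT, frames=[5,1,2]
Step 11: ref 1 → HIT, frames=[5,1,2]
Step 12: ref 5 → HIT, frames=[5,1,2]
Total faults: 5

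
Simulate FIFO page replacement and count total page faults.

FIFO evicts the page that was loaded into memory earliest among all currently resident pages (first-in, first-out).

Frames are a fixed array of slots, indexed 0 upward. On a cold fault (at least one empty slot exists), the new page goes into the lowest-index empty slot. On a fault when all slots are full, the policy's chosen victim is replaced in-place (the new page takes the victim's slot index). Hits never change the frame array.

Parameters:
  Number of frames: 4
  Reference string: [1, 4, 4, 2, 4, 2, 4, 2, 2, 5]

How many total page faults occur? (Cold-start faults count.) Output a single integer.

Step 0: ref 1 → FAULT, frames=[1,-,-,-]
Step 1: ref 4 → FAULT, frames=[1,4,-,-]
Step 2: ref 4 → HIT, frames=[1,4,-,-]
Step 3: ref 2 → FAULT, frames=[1,4,2,-]
Step 4: ref 4 → HIT, frames=[1,4,2,-]
Step 5: ref 2 → HIT, frames=[1,4,2,-]
Step 6: ref 4 → HIT, frames=[1,4,2,-]
Step 7: ref 2 → HIT, frames=[1,4,2,-]
Step 8: ref 2 → HIT, frames=[1,4,2,-]
Step 9: ref 5 → FAULT, frames=[1,4,2,5]
Total faults: 4

Answer: 4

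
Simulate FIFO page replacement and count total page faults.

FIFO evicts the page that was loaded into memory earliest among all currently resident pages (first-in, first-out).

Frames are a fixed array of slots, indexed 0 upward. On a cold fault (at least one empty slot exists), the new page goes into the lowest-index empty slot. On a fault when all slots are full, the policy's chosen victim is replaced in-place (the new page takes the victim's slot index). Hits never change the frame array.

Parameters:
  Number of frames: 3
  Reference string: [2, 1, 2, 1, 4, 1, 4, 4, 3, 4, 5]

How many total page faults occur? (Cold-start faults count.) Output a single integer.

Step 0: ref 2 → FAULT, frames=[2,-,-]
Step 1: ref 1 → FAULT, frames=[2,1,-]
Step 2: ref 2 → HIT, frames=[2,1,-]
Step 3: ref 1 → HIT, frames=[2,1,-]
Step 4: ref 4 → FAULT, frames=[2,1,4]
Step 5: ref 1 → HIT, frames=[2,1,4]
Step 6: ref 4 → HIT, frames=[2,1,4]
Step 7: ref 4 → HIT, frames=[2,1,4]
Step 8: ref 3 → FAULT (evict 2), frames=[3,1,4]
Step 9: ref 4 → HIT, frames=[3,1,4]
Step 10: ref 5 → FAULT (evict 1), frames=[3,5,4]
Total faults: 5

Answer: 5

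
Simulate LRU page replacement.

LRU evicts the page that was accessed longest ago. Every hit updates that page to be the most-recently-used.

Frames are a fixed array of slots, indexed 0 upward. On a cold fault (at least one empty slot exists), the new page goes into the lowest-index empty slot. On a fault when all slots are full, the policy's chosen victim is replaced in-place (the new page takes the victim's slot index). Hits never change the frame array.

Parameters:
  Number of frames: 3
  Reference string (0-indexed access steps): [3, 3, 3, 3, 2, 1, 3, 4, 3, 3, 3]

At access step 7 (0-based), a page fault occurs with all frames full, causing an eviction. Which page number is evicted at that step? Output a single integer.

Answer: 2

Derivation:
Step 0: ref 3 -> FAULT, frames=[3,-,-]
Step 1: ref 3 -> HIT, frames=[3,-,-]
Step 2: ref 3 -> HIT, frames=[3,-,-]
Step 3: ref 3 -> HIT, frames=[3,-,-]
Step 4: ref 2 -> FAULT, frames=[3,2,-]
Step 5: ref 1 -> FAULT, frames=[3,2,1]
Step 6: ref 3 -> HIT, frames=[3,2,1]
Step 7: ref 4 -> FAULT, evict 2, frames=[3,4,1]
At step 7: evicted page 2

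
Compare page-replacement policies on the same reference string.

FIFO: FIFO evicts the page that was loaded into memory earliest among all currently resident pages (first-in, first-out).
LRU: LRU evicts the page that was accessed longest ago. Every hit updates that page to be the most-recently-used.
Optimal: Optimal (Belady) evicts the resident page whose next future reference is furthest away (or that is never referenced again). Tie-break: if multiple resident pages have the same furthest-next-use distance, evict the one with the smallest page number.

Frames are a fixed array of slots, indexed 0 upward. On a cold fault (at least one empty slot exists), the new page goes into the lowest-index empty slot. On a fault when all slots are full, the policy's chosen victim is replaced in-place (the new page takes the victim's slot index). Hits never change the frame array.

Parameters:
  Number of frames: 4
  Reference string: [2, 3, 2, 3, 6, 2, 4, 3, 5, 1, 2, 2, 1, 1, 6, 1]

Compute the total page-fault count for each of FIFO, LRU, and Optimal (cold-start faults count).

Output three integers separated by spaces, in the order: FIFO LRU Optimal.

--- FIFO ---
  step 0: ref 2 -> FAULT, frames=[2,-,-,-] (faults so far: 1)
  step 1: ref 3 -> FAULT, frames=[2,3,-,-] (faults so far: 2)
  step 2: ref 2 -> HIT, frames=[2,3,-,-] (faults so far: 2)
  step 3: ref 3 -> HIT, frames=[2,3,-,-] (faults so far: 2)
  step 4: ref 6 -> FAULT, frames=[2,3,6,-] (faults so far: 3)
  step 5: ref 2 -> HIT, frames=[2,3,6,-] (faults so far: 3)
  step 6: ref 4 -> FAULT, frames=[2,3,6,4] (faults so far: 4)
  step 7: ref 3 -> HIT, frames=[2,3,6,4] (faults so far: 4)
  step 8: ref 5 -> FAULT, evict 2, frames=[5,3,6,4] (faults so far: 5)
  step 9: ref 1 -> FAULT, evict 3, frames=[5,1,6,4] (faults so far: 6)
  step 10: ref 2 -> FAULT, evict 6, frames=[5,1,2,4] (faults so far: 7)
  step 11: ref 2 -> HIT, frames=[5,1,2,4] (faults so far: 7)
  step 12: ref 1 -> HIT, frames=[5,1,2,4] (faults so far: 7)
  step 13: ref 1 -> HIT, frames=[5,1,2,4] (faults so far: 7)
  step 14: ref 6 -> FAULT, evict 4, frames=[5,1,2,6] (faults so far: 8)
  step 15: ref 1 -> HIT, frames=[5,1,2,6] (faults so far: 8)
  FIFO total faults: 8
--- LRU ---
  step 0: ref 2 -> FAULT, frames=[2,-,-,-] (faults so far: 1)
  step 1: ref 3 -> FAULT, frames=[2,3,-,-] (faults so far: 2)
  step 2: ref 2 -> HIT, frames=[2,3,-,-] (faults so far: 2)
  step 3: ref 3 -> HIT, frames=[2,3,-,-] (faults so far: 2)
  step 4: ref 6 -> FAULT, frames=[2,3,6,-] (faults so far: 3)
  step 5: ref 2 -> HIT, frames=[2,3,6,-] (faults so far: 3)
  step 6: ref 4 -> FAULT, frames=[2,3,6,4] (faults so far: 4)
  step 7: ref 3 -> HIT, frames=[2,3,6,4] (faults so far: 4)
  step 8: ref 5 -> FAULT, evict 6, frames=[2,3,5,4] (faults so far: 5)
  step 9: ref 1 -> FAULT, evict 2, frames=[1,3,5,4] (faults so far: 6)
  step 10: ref 2 -> FAULT, evict 4, frames=[1,3,5,2] (faults so far: 7)
  step 11: ref 2 -> HIT, frames=[1,3,5,2] (faults so far: 7)
  step 12: ref 1 -> HIT, frames=[1,3,5,2] (faults so far: 7)
  step 13: ref 1 -> HIT, frames=[1,3,5,2] (faults so far: 7)
  step 14: ref 6 -> FAULT, evict 3, frames=[1,6,5,2] (faults so far: 8)
  step 15: ref 1 -> HIT, frames=[1,6,5,2] (faults so far: 8)
  LRU total faults: 8
--- Optimal ---
  step 0: ref 2 -> FAULT, frames=[2,-,-,-] (faults so far: 1)
  step 1: ref 3 -> FAULT, frames=[2,3,-,-] (faults so far: 2)
  step 2: ref 2 -> HIT, frames=[2,3,-,-] (faults so far: 2)
  step 3: ref 3 -> HIT, frames=[2,3,-,-] (faults so far: 2)
  step 4: ref 6 -> FAULT, frames=[2,3,6,-] (faults so far: 3)
  step 5: ref 2 -> HIT, frames=[2,3,6,-] (faults so far: 3)
  step 6: ref 4 -> FAULT, frames=[2,3,6,4] (faults so far: 4)
  step 7: ref 3 -> HIT, frames=[2,3,6,4] (faults so far: 4)
  step 8: ref 5 -> FAULT, evict 3, frames=[2,5,6,4] (faults so far: 5)
  step 9: ref 1 -> FAULT, evict 4, frames=[2,5,6,1] (faults so far: 6)
  step 10: ref 2 -> HIT, frames=[2,5,6,1] (faults so far: 6)
  step 11: ref 2 -> HIT, frames=[2,5,6,1] (faults so far: 6)
  step 12: ref 1 -> HIT, frames=[2,5,6,1] (faults so far: 6)
  step 13: ref 1 -> HIT, frames=[2,5,6,1] (faults so far: 6)
  step 14: ref 6 -> HIT, frames=[2,5,6,1] (faults so far: 6)
  step 15: ref 1 -> HIT, frames=[2,5,6,1] (faults so far: 6)
  Optimal total faults: 6

Answer: 8 8 6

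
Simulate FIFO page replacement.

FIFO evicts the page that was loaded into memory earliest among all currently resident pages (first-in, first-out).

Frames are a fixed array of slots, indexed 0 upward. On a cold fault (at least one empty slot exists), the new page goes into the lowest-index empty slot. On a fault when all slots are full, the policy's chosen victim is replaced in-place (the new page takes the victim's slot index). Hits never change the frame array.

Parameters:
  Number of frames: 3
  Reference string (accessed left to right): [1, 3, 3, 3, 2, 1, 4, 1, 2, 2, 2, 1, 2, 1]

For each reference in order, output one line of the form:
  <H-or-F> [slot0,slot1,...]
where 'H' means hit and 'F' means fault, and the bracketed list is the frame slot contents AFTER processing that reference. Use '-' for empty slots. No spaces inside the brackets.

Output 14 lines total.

F [1,-,-]
F [1,3,-]
H [1,3,-]
H [1,3,-]
F [1,3,2]
H [1,3,2]
F [4,3,2]
F [4,1,2]
H [4,1,2]
H [4,1,2]
H [4,1,2]
H [4,1,2]
H [4,1,2]
H [4,1,2]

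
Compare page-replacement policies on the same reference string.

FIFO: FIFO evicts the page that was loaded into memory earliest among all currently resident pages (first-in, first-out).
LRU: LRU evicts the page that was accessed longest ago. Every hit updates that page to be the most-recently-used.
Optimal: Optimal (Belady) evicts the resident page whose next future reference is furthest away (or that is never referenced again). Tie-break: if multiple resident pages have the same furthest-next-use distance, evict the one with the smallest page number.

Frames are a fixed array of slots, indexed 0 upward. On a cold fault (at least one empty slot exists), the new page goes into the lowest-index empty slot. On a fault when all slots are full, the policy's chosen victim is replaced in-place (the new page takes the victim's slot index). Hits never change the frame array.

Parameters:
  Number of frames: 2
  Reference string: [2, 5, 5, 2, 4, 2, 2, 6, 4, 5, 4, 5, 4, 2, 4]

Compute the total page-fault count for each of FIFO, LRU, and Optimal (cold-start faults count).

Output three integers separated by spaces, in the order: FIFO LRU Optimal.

--- FIFO ---
  step 0: ref 2 -> FAULT, frames=[2,-] (faults so far: 1)
  step 1: ref 5 -> FAULT, frames=[2,5] (faults so far: 2)
  step 2: ref 5 -> HIT, frames=[2,5] (faults so far: 2)
  step 3: ref 2 -> HIT, frames=[2,5] (faults so far: 2)
  step 4: ref 4 -> FAULT, evict 2, frames=[4,5] (faults so far: 3)
  step 5: ref 2 -> FAULT, evict 5, frames=[4,2] (faults so far: 4)
  step 6: ref 2 -> HIT, frames=[4,2] (faults so far: 4)
  step 7: ref 6 -> FAULT, evict 4, frames=[6,2] (faults so far: 5)
  step 8: ref 4 -> FAULT, evict 2, frames=[6,4] (faults so far: 6)
  step 9: ref 5 -> FAULT, evict 6, frames=[5,4] (faults so far: 7)
  step 10: ref 4 -> HIT, frames=[5,4] (faults so far: 7)
  step 11: ref 5 -> HIT, frames=[5,4] (faults so far: 7)
  step 12: ref 4 -> HIT, frames=[5,4] (faults so far: 7)
  step 13: ref 2 -> FAULT, evict 4, frames=[5,2] (faults so far: 8)
  step 14: ref 4 -> FAULT, evict 5, frames=[4,2] (faults so far: 9)
  FIFO total faults: 9
--- LRU ---
  step 0: ref 2 -> FAULT, frames=[2,-] (faults so far: 1)
  step 1: ref 5 -> FAULT, frames=[2,5] (faults so far: 2)
  step 2: ref 5 -> HIT, frames=[2,5] (faults so far: 2)
  step 3: ref 2 -> HIT, frames=[2,5] (faults so far: 2)
  step 4: ref 4 -> FAULT, evict 5, frames=[2,4] (faults so far: 3)
  step 5: ref 2 -> HIT, frames=[2,4] (faults so far: 3)
  step 6: ref 2 -> HIT, frames=[2,4] (faults so far: 3)
  step 7: ref 6 -> FAULT, evict 4, frames=[2,6] (faults so far: 4)
  step 8: ref 4 -> FAULT, evict 2, frames=[4,6] (faults so far: 5)
  step 9: ref 5 -> FAULT, evict 6, frames=[4,5] (faults so far: 6)
  step 10: ref 4 -> HIT, frames=[4,5] (faults so far: 6)
  step 11: ref 5 -> HIT, frames=[4,5] (faults so far: 6)
  step 12: ref 4 -> HIT, frames=[4,5] (faults so far: 6)
  step 13: ref 2 -> FAULT, evict 5, frames=[4,2] (faults so far: 7)
  step 14: ref 4 -> HIT, frames=[4,2] (faults so far: 7)
  LRU total faults: 7
--- Optimal ---
  step 0: ref 2 -> FAULT, frames=[2,-] (faults so far: 1)
  step 1: ref 5 -> FAULT, frames=[2,5] (faults so far: 2)
  step 2: ref 5 -> HIT, frames=[2,5] (faults so far: 2)
  step 3: ref 2 -> HIT, frames=[2,5] (faults so far: 2)
  step 4: ref 4 -> FAULT, evict 5, frames=[2,4] (faults so far: 3)
  step 5: ref 2 -> HIT, frames=[2,4] (faults so far: 3)
  step 6: ref 2 -> HIT, frames=[2,4] (faults so far: 3)
  step 7: ref 6 -> FAULT, evict 2, frames=[6,4] (faults so far: 4)
  step 8: ref 4 -> HIT, frames=[6,4] (faults so far: 4)
  step 9: ref 5 -> FAULT, evict 6, frames=[5,4] (faults so far: 5)
  step 10: ref 4 -> HIT, frames=[5,4] (faults so far: 5)
  step 11: ref 5 -> HIT, frames=[5,4] (faults so far: 5)
  step 12: ref 4 -> HIT, frames=[5,4] (faults so far: 5)
  step 13: ref 2 -> FAULT, evict 5, frames=[2,4] (faults so far: 6)
  step 14: ref 4 -> HIT, frames=[2,4] (faults so far: 6)
  Optimal total faults: 6

Answer: 9 7 6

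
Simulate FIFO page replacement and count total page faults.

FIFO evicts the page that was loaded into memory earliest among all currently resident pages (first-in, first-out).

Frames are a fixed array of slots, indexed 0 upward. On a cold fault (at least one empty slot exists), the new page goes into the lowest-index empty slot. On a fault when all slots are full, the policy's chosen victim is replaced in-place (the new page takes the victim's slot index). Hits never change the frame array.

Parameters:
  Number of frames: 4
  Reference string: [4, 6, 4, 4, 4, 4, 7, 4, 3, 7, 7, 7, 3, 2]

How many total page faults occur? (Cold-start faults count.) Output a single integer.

Step 0: ref 4 → FAULT, frames=[4,-,-,-]
Step 1: ref 6 → FAULT, frames=[4,6,-,-]
Step 2: ref 4 → HIT, frames=[4,6,-,-]
Step 3: ref 4 → HIT, frames=[4,6,-,-]
Step 4: ref 4 → HIT, frames=[4,6,-,-]
Step 5: ref 4 → HIT, frames=[4,6,-,-]
Step 6: ref 7 → FAULT, frames=[4,6,7,-]
Step 7: ref 4 → HIT, frames=[4,6,7,-]
Step 8: ref 3 → FAULT, frames=[4,6,7,3]
Step 9: ref 7 → HIT, frames=[4,6,7,3]
Step 10: ref 7 → HIT, frames=[4,6,7,3]
Step 11: ref 7 → HIT, frames=[4,6,7,3]
Step 12: ref 3 → HIT, frames=[4,6,7,3]
Step 13: ref 2 → FAULT (evict 4), frames=[2,6,7,3]
Total faults: 5

Answer: 5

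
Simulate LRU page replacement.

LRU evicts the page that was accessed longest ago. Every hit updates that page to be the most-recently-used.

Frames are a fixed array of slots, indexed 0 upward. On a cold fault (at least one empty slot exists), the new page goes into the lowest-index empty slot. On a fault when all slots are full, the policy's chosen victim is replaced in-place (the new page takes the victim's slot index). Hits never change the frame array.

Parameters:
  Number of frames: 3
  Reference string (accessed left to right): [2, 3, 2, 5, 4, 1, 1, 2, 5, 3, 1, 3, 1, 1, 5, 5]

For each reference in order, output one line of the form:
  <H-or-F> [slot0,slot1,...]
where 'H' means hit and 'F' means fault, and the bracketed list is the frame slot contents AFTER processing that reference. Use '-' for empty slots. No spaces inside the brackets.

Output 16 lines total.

F [2,-,-]
F [2,3,-]
H [2,3,-]
F [2,3,5]
F [2,4,5]
F [1,4,5]
H [1,4,5]
F [1,4,2]
F [1,5,2]
F [3,5,2]
F [3,5,1]
H [3,5,1]
H [3,5,1]
H [3,5,1]
H [3,5,1]
H [3,5,1]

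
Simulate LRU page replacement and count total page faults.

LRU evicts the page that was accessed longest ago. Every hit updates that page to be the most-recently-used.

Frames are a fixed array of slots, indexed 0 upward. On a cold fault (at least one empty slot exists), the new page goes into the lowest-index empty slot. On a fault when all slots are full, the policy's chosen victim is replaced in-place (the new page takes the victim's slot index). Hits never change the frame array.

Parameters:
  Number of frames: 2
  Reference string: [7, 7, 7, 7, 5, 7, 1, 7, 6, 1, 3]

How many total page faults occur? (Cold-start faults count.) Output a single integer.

Step 0: ref 7 → FAULT, frames=[7,-]
Step 1: ref 7 → HIT, frames=[7,-]
Step 2: ref 7 → HIT, frames=[7,-]
Step 3: ref 7 → HIT, frames=[7,-]
Step 4: ref 5 → FAULT, frames=[7,5]
Step 5: ref 7 → HIT, frames=[7,5]
Step 6: ref 1 → FAULT (evict 5), frames=[7,1]
Step 7: ref 7 → HIT, frames=[7,1]
Step 8: ref 6 → FAULT (evict 1), frames=[7,6]
Step 9: ref 1 → FAULT (evict 7), frames=[1,6]
Step 10: ref 3 → FAULT (evict 6), frames=[1,3]
Total faults: 6

Answer: 6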